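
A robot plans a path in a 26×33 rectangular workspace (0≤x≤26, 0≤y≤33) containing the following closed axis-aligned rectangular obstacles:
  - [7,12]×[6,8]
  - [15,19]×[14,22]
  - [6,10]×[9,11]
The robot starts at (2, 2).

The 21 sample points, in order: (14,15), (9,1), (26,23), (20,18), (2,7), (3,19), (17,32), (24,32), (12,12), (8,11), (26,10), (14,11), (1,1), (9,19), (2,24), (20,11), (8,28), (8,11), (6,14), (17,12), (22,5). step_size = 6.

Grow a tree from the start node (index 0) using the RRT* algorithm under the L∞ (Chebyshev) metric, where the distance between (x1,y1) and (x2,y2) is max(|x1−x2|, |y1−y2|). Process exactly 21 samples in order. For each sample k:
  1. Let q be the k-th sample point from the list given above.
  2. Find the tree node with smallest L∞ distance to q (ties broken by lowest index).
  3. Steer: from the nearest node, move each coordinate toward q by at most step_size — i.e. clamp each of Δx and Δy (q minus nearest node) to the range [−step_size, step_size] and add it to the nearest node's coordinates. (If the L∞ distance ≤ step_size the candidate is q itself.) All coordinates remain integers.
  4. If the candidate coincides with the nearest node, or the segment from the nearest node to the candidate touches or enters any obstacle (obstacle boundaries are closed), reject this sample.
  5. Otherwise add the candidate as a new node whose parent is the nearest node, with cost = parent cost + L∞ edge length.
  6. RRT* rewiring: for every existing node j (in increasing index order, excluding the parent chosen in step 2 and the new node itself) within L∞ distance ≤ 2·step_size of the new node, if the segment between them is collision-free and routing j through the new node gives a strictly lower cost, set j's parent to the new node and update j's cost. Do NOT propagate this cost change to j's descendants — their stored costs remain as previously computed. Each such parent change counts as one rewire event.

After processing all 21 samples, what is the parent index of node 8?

1. q=(14,15) nearest=0 d=13 new=(8,8) → blocked by [7,12]×[6,8], reject
2. q=(9,1) nearest=0 d=7 new=(8,1) → add node 1 parent=0 cost=6
3. q=(26,23) nearest=1 d=22 new=(14,7) → add node 2 parent=1 cost=12
4. q=(20,18) nearest=2 d=11 new=(20,13) → add node 3 parent=2 cost=18
5. q=(2,7) nearest=0 d=5 new=(2,7) → add node 4 parent=0 cost=5
6. q=(3,19) nearest=2 d=12 new=(8,13) → blocked by [6,10]×[9,11], reject
7. q=(17,32) nearest=3 d=19 new=(17,19) → blocked by [15,19]×[14,22], reject
8. q=(24,32) nearest=3 d=19 new=(24,19) → add node 5 parent=3 cost=24
9. q=(12,12) nearest=2 d=5 new=(12,12) → add node 6 parent=2 cost=17
10. q=(8,11) nearest=6 d=4 new=(8,11) → blocked by [6,10]×[9,11], reject
11. q=(26,10) nearest=3 d=6 new=(26,10) → add node 7 parent=3 cost=24
12. q=(14,11) nearest=6 d=2 new=(14,11) → add node 8 parent=6 cost=19
13. q=(1,1) nearest=0 d=1 new=(1,1) → add node 9 parent=0 cost=1
14. q=(9,19) nearest=6 d=7 new=(9,18) → add node 10 parent=6 cost=23
15. q=(2,24) nearest=10 d=7 new=(3,24) → add node 11 parent=10 cost=29
16. q=(20,11) nearest=3 d=2 new=(20,11) → add node 12 parent=3 cost=20
17. q=(8,28) nearest=11 d=5 new=(8,28) → add node 13 parent=11 cost=34
18. q=(8,11) nearest=6 d=4 new=(8,11) → blocked by [6,10]×[9,11], reject
19. q=(6,14) nearest=10 d=4 new=(6,14) → add node 14 parent=10 cost=27
20. q=(17,12) nearest=3 d=3 new=(17,12) → add node 15 parent=3 cost=21
21. q=(22,5) nearest=7 d=5 new=(22,5) → add node 16 parent=7 cost=29

Parent of node 8: 6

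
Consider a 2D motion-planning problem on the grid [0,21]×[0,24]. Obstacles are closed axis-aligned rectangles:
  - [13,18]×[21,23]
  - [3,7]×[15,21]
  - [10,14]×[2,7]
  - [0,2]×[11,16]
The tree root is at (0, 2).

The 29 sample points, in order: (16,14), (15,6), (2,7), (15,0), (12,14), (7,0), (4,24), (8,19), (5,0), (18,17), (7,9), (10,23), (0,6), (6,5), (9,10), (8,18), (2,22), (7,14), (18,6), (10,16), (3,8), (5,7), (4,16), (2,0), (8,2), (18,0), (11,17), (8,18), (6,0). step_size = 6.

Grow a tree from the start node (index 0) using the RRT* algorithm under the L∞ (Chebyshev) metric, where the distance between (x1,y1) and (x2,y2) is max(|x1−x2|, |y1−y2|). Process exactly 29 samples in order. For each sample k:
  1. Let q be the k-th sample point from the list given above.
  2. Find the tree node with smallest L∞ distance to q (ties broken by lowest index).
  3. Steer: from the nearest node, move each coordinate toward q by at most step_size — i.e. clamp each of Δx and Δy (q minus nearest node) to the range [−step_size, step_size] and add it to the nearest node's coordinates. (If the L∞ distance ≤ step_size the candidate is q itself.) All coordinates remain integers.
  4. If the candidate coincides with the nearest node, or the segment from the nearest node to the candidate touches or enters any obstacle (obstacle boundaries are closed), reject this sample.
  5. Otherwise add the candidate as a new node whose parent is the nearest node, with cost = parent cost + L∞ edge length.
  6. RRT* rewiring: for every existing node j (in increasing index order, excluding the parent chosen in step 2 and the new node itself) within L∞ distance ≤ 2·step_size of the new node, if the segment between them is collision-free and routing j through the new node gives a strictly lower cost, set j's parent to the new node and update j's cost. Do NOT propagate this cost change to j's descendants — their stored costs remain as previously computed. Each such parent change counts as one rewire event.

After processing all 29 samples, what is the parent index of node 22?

1. q=(16,14) nearest=0 d=16 new=(6,8) → add node 1 parent=0 cost=6
2. q=(15,6) nearest=1 d=9 new=(12,6) → blocked by [10,14]×[2,7], reject
3. q=(2,7) nearest=1 d=4 new=(2,7) → add node 2 parent=1 cost=10
4. q=(15,0) nearest=1 d=9 new=(12,2) → blocked by [10,14]×[2,7], reject
5. q=(12,14) nearest=1 d=6 new=(12,14) → add node 3 parent=1 cost=12
6. q=(7,0) nearest=0 d=7 new=(6,0) → add node 4 parent=0 cost=6
7. q=(4,24) nearest=3 d=10 new=(6,20) → blocked by [3,7]×[15,21], reject
8. q=(8,19) nearest=3 d=5 new=(8,19) → add node 5 parent=3 cost=17
9. q=(5,0) nearest=4 d=1 new=(5,0) → add node 6 parent=4 cost=7
10. q=(18,17) nearest=3 d=6 new=(18,17) → add node 7 parent=3 cost=18
11. q=(7,9) nearest=1 d=1 new=(7,9) → add node 8 parent=1 cost=7
12. q=(10,23) nearest=5 d=4 new=(10,23) → add node 9 parent=5 cost=21
13. q=(0,6) nearest=2 d=2 new=(0,6) → add node 10 parent=2 cost=12
14. q=(6,5) nearest=1 d=3 new=(6,5) → add node 11 parent=1 cost=9
15. q=(9,10) nearest=8 d=2 new=(9,10) → add node 12 parent=8 cost=9
16. q=(8,18) nearest=5 d=1 new=(8,18) → add node 13 parent=5 cost=18
17. q=(2,22) nearest=5 d=6 new=(2,22) → blocked by [3,7]×[15,21], reject
18. q=(7,14) nearest=12 d=4 new=(7,14) → add node 14 parent=12 cost=13; rewire 13→14 (17<18)
19. q=(18,6) nearest=3 d=8 new=(18,8) → add node 15 parent=3 cost=18
20. q=(10,16) nearest=3 d=2 new=(10,16) → add node 16 parent=3 cost=14; rewire 13→16 (16<17)
21. q=(3,8) nearest=2 d=1 new=(3,8) → add node 17 parent=2 cost=11
22. q=(5,7) nearest=1 d=1 new=(5,7) → add node 18 parent=1 cost=7; rewire 17→18 (9<11)
23. q=(4,16) nearest=14 d=3 new=(4,16) → blocked by [3,7]×[15,21], reject
24. q=(2,0) nearest=0 d=2 new=(2,0) → add node 19 parent=0 cost=2; rewire 2→19 (9<10); rewire 6→19 (5<7); rewire 10→19 (8<12); rewire 11→19 (7<9)
25. q=(8,2) nearest=4 d=2 new=(8,2) → add node 20 parent=4 cost=8
26. q=(18,0) nearest=15 d=8 new=(18,2) → add node 21 parent=15 cost=24
27. q=(11,17) nearest=16 d=1 new=(11,17) → add node 22 parent=16 cost=15
28. q=(8,18) nearest=13 d=0 → coincident, reject
29. q=(6,0) nearest=4 d=0 → coincident, reject

Parent of node 22: 16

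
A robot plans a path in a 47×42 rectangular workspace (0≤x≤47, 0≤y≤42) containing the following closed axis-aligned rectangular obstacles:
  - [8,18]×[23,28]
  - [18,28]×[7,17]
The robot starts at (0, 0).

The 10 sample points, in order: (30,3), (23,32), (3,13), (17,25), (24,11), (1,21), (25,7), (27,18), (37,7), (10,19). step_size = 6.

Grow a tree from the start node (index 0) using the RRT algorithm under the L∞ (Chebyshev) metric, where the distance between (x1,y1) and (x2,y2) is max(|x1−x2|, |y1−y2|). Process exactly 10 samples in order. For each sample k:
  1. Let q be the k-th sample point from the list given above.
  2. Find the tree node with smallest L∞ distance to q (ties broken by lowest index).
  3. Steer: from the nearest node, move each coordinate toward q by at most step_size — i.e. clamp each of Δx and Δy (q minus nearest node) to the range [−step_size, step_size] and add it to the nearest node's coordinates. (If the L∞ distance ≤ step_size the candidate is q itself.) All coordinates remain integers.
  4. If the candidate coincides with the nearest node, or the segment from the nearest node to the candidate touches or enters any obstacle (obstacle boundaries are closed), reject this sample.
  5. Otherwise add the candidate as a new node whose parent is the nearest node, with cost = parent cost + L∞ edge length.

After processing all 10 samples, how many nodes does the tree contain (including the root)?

1. q=(30,3) nearest=0 d=30 new=(6,3) → add node 1 parent=0 cost=6
2. q=(23,32) nearest=1 d=29 new=(12,9) → add node 2 parent=1 cost=12
3. q=(3,13) nearest=2 d=9 new=(6,13) → add node 3 parent=2 cost=18
4. q=(17,25) nearest=3 d=12 new=(12,19) → add node 4 parent=3 cost=24
5. q=(24,11) nearest=2 d=12 new=(18,11) → blocked by [18,28]×[7,17], reject
6. q=(1,21) nearest=3 d=8 new=(1,19) → add node 5 parent=3 cost=24
7. q=(25,7) nearest=2 d=13 new=(18,7) → blocked by [18,28]×[7,17], reject
8. q=(27,18) nearest=2 d=15 new=(18,15) → blocked by [18,28]×[7,17], reject
9. q=(37,7) nearest=2 d=25 new=(18,7) → blocked by [18,28]×[7,17], reject
10. q=(10,19) nearest=4 d=2 new=(10,19) → add node 6 parent=4 cost=26

Node count: 7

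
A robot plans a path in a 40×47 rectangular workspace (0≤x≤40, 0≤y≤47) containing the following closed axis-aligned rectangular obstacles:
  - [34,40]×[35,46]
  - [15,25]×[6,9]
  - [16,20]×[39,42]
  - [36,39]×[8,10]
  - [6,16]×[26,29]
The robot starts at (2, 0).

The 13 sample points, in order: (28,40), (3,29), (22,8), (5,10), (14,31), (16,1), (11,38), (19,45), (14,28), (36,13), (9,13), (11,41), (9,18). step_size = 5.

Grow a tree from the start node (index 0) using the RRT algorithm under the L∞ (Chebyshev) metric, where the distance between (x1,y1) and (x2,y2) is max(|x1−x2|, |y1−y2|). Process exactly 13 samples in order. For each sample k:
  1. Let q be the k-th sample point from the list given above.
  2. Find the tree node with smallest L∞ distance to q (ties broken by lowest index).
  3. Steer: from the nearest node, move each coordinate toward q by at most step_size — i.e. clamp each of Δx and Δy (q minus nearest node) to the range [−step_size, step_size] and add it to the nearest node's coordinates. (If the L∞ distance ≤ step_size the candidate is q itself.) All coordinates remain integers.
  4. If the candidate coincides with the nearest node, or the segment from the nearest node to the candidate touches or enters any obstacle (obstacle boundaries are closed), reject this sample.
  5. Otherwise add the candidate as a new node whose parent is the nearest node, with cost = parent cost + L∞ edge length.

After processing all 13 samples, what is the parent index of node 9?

1. q=(28,40) nearest=0 d=40 new=(7,5) → add node 1 parent=0 cost=5
2. q=(3,29) nearest=1 d=24 new=(3,10) → add node 2 parent=1 cost=10
3. q=(22,8) nearest=1 d=15 new=(12,8) → add node 3 parent=1 cost=10
4. q=(5,10) nearest=2 d=2 new=(5,10) → add node 4 parent=2 cost=12
5. q=(14,31) nearest=2 d=21 new=(8,15) → add node 5 parent=2 cost=15
6. q=(16,1) nearest=3 d=7 new=(16,3) → add node 6 parent=3 cost=15
7. q=(11,38) nearest=5 d=23 new=(11,20) → add node 7 parent=5 cost=20
8. q=(19,45) nearest=7 d=25 new=(16,25) → add node 8 parent=7 cost=25
9. q=(14,28) nearest=8 d=3 new=(14,28) → blocked by [6,16]×[26,29], reject
10. q=(36,13) nearest=6 d=20 new=(21,8) → blocked by [15,25]×[6,9], reject
11. q=(9,13) nearest=5 d=2 new=(9,13) → add node 9 parent=5 cost=17
12. q=(11,41) nearest=8 d=16 new=(11,30) → blocked by [6,16]×[26,29], reject
13. q=(9,18) nearest=7 d=2 new=(9,18) → add node 10 parent=7 cost=22

Parent of node 9: 5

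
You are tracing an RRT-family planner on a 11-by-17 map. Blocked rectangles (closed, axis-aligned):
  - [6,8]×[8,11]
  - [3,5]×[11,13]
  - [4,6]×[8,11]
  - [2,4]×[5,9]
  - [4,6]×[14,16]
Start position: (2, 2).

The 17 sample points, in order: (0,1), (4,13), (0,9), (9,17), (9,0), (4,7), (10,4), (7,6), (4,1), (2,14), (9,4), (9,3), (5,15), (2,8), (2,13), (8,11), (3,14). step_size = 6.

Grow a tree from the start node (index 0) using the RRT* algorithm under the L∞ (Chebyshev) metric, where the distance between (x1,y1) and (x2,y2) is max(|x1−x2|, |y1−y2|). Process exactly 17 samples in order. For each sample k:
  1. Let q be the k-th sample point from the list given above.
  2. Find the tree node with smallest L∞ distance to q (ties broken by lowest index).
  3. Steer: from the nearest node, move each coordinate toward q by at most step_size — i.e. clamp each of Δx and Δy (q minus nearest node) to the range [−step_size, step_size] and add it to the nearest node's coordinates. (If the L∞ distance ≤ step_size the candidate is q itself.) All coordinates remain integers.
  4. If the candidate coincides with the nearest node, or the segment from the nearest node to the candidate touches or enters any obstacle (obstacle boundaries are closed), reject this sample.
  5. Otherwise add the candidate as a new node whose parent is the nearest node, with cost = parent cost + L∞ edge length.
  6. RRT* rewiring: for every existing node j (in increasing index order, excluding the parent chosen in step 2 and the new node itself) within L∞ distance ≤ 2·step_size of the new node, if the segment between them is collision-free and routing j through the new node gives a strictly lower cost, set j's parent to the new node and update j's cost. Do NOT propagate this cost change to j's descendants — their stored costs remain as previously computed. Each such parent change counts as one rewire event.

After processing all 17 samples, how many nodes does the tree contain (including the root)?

Node count: 12

1. q=(0,1) nearest=0 d=2 new=(0,1) → add node 1 parent=0 cost=2
2. q=(4,13) nearest=0 d=11 new=(4,8) → blocked by [4,6]×[8,11], reject
3. q=(0,9) nearest=0 d=7 new=(0,8) → add node 2 parent=0 cost=6
4. q=(9,17) nearest=2 d=9 new=(6,14) → blocked by [3,5]×[11,13], reject
5. q=(9,0) nearest=0 d=7 new=(8,0) → add node 3 parent=0 cost=6
6. q=(4,7) nearest=2 d=4 new=(4,7) → blocked by [2,4]×[5,9], reject
7. q=(10,4) nearest=3 d=4 new=(10,4) → add node 4 parent=3 cost=10
8. q=(7,6) nearest=4 d=3 new=(7,6) → add node 5 parent=4 cost=13
9. q=(4,1) nearest=0 d=2 new=(4,1) → add node 6 parent=0 cost=2; rewire 4→6 (8<10); rewire 5→6 (7<13)
10. q=(2,14) nearest=2 d=6 new=(2,14) → add node 7 parent=2 cost=12
11. q=(9,4) nearest=4 d=1 new=(9,4) → add node 8 parent=4 cost=9
12. q=(9,3) nearest=4 d=1 new=(9,3) → add node 9 parent=4 cost=9
13. q=(5,15) nearest=7 d=3 new=(5,15) → blocked by [4,6]×[14,16], reject
14. q=(2,8) nearest=2 d=2 new=(2,8) → blocked by [2,4]×[5,9], reject
15. q=(2,13) nearest=7 d=1 new=(2,13) → add node 10 parent=7 cost=13
16. q=(8,11) nearest=5 d=5 new=(8,11) → blocked by [6,8]×[8,11], reject
17. q=(3,14) nearest=7 d=1 new=(3,14) → add node 11 parent=7 cost=13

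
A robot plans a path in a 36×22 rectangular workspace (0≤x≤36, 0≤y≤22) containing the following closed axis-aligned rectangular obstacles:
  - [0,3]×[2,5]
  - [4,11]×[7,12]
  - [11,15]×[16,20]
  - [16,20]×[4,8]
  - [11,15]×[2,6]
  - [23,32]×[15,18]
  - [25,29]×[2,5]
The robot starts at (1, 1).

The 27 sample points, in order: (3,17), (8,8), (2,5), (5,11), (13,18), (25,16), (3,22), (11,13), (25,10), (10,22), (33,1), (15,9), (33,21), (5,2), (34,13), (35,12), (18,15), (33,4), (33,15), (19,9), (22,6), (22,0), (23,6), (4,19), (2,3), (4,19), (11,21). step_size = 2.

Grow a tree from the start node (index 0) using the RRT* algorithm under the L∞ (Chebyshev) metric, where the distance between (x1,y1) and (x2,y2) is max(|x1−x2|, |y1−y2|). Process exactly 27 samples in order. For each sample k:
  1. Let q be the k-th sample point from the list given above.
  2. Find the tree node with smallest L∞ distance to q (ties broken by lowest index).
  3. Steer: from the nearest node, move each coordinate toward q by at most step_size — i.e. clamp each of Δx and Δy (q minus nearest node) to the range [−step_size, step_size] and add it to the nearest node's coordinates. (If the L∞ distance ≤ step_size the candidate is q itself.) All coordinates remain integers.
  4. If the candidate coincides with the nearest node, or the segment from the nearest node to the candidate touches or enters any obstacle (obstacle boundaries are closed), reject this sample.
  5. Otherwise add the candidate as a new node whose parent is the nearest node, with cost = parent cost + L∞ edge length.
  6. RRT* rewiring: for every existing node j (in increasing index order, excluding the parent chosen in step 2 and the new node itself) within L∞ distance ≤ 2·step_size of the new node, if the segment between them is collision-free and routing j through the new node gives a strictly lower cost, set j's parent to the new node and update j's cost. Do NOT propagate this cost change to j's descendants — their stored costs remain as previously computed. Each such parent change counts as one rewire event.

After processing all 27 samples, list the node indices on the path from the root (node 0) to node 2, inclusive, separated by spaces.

1. q=(3,17) nearest=0 d=16 new=(3,3) → blocked by [0,3]×[2,5], reject
2. q=(8,8) nearest=0 d=7 new=(3,3) → blocked by [0,3]×[2,5], reject
3. q=(2,5) nearest=0 d=4 new=(2,3) → blocked by [0,3]×[2,5], reject
4. q=(5,11) nearest=0 d=10 new=(3,3) → blocked by [0,3]×[2,5], reject
5. q=(13,18) nearest=0 d=17 new=(3,3) → blocked by [0,3]×[2,5], reject
6. q=(25,16) nearest=0 d=24 new=(3,3) → blocked by [0,3]×[2,5], reject
7. q=(3,22) nearest=0 d=21 new=(3,3) → blocked by [0,3]×[2,5], reject
8. q=(11,13) nearest=0 d=12 new=(3,3) → blocked by [0,3]×[2,5], reject
9. q=(25,10) nearest=0 d=24 new=(3,3) → blocked by [0,3]×[2,5], reject
10. q=(10,22) nearest=0 d=21 new=(3,3) → blocked by [0,3]×[2,5], reject
11. q=(33,1) nearest=0 d=32 new=(3,1) → add node 1 parent=0 cost=2
12. q=(15,9) nearest=1 d=12 new=(5,3) → add node 2 parent=1 cost=4
13. q=(33,21) nearest=2 d=28 new=(7,5) → add node 3 parent=2 cost=6
14. q=(5,2) nearest=2 d=1 new=(5,2) → add node 4 parent=2 cost=5
15. q=(34,13) nearest=3 d=27 new=(9,7) → blocked by [4,11]×[7,12], reject
16. q=(35,12) nearest=3 d=28 new=(9,7) → blocked by [4,11]×[7,12], reject
17. q=(18,15) nearest=3 d=11 new=(9,7) → blocked by [4,11]×[7,12], reject
18. q=(33,4) nearest=3 d=26 new=(9,4) → add node 5 parent=3 cost=8
19. q=(33,15) nearest=5 d=24 new=(11,6) → blocked by [11,15]×[2,6], reject
20. q=(19,9) nearest=5 d=10 new=(11,6) → blocked by [11,15]×[2,6], reject
21. q=(22,6) nearest=5 d=13 new=(11,6) → blocked by [11,15]×[2,6], reject
22. q=(22,0) nearest=5 d=13 new=(11,2) → blocked by [11,15]×[2,6], reject
23. q=(23,6) nearest=5 d=14 new=(11,6) → blocked by [11,15]×[2,6], reject
24. q=(4,19) nearest=3 d=14 new=(5,7) → blocked by [4,11]×[7,12], reject
25. q=(2,3) nearest=0 d=2 new=(2,3) → blocked by [0,3]×[2,5], reject
26. q=(4,19) nearest=3 d=14 new=(5,7) → blocked by [4,11]×[7,12], reject
27. q=(11,21) nearest=3 d=16 new=(9,7) → blocked by [4,11]×[7,12], reject

Path: 0 1 2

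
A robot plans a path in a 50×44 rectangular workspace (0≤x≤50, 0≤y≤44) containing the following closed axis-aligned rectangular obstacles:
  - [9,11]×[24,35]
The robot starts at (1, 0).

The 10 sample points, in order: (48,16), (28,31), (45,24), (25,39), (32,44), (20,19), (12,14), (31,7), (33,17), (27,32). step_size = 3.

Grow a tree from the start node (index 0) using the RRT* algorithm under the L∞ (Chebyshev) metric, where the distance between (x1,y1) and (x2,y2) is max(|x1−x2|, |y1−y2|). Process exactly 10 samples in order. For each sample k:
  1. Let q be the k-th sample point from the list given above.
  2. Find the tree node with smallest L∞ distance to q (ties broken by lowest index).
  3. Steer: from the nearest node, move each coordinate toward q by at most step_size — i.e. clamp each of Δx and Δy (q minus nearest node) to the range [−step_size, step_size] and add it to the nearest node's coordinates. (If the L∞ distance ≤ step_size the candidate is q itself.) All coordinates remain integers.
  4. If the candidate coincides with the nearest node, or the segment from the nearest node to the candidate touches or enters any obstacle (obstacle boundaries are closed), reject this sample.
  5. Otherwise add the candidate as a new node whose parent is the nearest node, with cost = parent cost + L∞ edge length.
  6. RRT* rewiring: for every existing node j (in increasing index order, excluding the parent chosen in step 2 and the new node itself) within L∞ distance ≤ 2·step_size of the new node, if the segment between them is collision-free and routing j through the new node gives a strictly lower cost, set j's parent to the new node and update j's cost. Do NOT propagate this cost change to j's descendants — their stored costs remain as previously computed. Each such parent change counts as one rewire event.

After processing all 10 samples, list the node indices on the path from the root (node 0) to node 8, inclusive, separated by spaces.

Path: 0 1 2 3 4 5 6 8

1. q=(48,16) nearest=0 d=47 new=(4,3) → add node 1 parent=0 cost=3
2. q=(28,31) nearest=1 d=28 new=(7,6) → add node 2 parent=1 cost=6
3. q=(45,24) nearest=2 d=38 new=(10,9) → add node 3 parent=2 cost=9
4. q=(25,39) nearest=3 d=30 new=(13,12) → add node 4 parent=3 cost=12
5. q=(32,44) nearest=4 d=32 new=(16,15) → add node 5 parent=4 cost=15
6. q=(20,19) nearest=5 d=4 new=(19,18) → add node 6 parent=5 cost=18
7. q=(12,14) nearest=4 d=2 new=(12,14) → add node 7 parent=4 cost=14
8. q=(31,7) nearest=6 d=12 new=(22,15) → add node 8 parent=6 cost=21
9. q=(33,17) nearest=8 d=11 new=(25,17) → add node 9 parent=8 cost=24
10. q=(27,32) nearest=6 d=14 new=(22,21) → add node 10 parent=6 cost=21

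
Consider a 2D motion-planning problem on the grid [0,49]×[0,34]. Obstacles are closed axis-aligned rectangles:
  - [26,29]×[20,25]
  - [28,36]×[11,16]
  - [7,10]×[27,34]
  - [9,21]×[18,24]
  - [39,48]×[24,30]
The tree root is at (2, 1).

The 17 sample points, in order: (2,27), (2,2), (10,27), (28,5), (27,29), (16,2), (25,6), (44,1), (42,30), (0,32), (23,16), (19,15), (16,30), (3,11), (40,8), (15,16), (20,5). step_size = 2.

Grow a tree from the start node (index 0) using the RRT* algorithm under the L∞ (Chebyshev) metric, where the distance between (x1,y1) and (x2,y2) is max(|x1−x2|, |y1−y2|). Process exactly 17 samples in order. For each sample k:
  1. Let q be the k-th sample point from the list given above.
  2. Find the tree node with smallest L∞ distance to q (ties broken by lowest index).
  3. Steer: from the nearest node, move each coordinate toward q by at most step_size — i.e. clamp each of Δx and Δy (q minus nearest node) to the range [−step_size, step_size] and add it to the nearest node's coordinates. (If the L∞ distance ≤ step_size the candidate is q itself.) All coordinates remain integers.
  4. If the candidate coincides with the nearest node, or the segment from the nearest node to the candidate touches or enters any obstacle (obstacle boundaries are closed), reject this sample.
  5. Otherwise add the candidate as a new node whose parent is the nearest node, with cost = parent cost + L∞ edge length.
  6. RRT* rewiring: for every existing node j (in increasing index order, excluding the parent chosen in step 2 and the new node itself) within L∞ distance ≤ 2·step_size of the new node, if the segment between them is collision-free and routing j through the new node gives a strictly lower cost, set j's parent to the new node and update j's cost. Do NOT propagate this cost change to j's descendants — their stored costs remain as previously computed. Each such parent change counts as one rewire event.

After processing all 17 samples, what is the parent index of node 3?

Parent of node 3: 1

1. q=(2,27) nearest=0 d=26 new=(2,3) → add node 1 parent=0 cost=2
2. q=(2,2) nearest=0 d=1 new=(2,2) → add node 2 parent=0 cost=1
3. q=(10,27) nearest=1 d=24 new=(4,5) → add node 3 parent=1 cost=4
4. q=(28,5) nearest=3 d=24 new=(6,5) → add node 4 parent=3 cost=6
5. q=(27,29) nearest=3 d=24 new=(6,7) → add node 5 parent=3 cost=6
6. q=(16,2) nearest=4 d=10 new=(8,3) → add node 6 parent=4 cost=8
7. q=(25,6) nearest=6 d=17 new=(10,5) → add node 7 parent=6 cost=10
8. q=(44,1) nearest=7 d=34 new=(12,3) → add node 8 parent=7 cost=12
9. q=(42,30) nearest=8 d=30 new=(14,5) → add node 9 parent=8 cost=14
10. q=(0,32) nearest=5 d=25 new=(4,9) → add node 10 parent=5 cost=8
11. q=(23,16) nearest=9 d=11 new=(16,7) → add node 11 parent=9 cost=16
12. q=(19,15) nearest=11 d=8 new=(18,9) → add node 12 parent=11 cost=18
13. q=(16,30) nearest=10 d=21 new=(6,11) → add node 13 parent=10 cost=10
14. q=(3,11) nearest=10 d=2 new=(3,11) → add node 14 parent=10 cost=10
15. q=(40,8) nearest=12 d=22 new=(20,8) → add node 15 parent=12 cost=20
16. q=(15,16) nearest=12 d=7 new=(16,11) → add node 16 parent=12 cost=20
17. q=(20,5) nearest=15 d=3 new=(20,6) → add node 17 parent=15 cost=22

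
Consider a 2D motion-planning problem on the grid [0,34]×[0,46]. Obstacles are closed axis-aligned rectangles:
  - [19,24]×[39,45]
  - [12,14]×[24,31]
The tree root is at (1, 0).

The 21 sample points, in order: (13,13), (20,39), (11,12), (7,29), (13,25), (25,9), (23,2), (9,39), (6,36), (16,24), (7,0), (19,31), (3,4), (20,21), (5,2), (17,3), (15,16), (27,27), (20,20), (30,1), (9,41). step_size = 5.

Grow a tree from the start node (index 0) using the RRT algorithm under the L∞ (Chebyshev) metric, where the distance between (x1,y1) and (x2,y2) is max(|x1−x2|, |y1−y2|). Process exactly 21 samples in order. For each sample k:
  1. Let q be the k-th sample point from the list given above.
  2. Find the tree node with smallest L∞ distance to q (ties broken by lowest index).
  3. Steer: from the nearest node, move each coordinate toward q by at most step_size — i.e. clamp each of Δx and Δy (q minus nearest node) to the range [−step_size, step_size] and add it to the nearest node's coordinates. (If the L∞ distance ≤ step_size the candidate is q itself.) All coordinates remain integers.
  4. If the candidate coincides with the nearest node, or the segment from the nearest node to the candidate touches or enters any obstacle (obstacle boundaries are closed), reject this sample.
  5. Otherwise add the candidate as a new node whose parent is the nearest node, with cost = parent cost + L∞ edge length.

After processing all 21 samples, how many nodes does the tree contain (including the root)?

Node count: 22

1. q=(13,13) nearest=0 d=13 new=(6,5) → add node 1 parent=0 cost=5
2. q=(20,39) nearest=1 d=34 new=(11,10) → add node 2 parent=1 cost=10
3. q=(11,12) nearest=2 d=2 new=(11,12) → add node 3 parent=2 cost=12
4. q=(7,29) nearest=3 d=17 new=(7,17) → add node 4 parent=3 cost=17
5. q=(13,25) nearest=4 d=8 new=(12,22) → add node 5 parent=4 cost=22
6. q=(25,9) nearest=5 d=13 new=(17,17) → add node 6 parent=5 cost=27
7. q=(23,2) nearest=2 d=12 new=(16,5) → add node 7 parent=2 cost=15
8. q=(9,39) nearest=5 d=17 new=(9,27) → add node 8 parent=5 cost=27
9. q=(6,36) nearest=8 d=9 new=(6,32) → add node 9 parent=8 cost=32
10. q=(16,24) nearest=5 d=4 new=(16,24) → add node 10 parent=5 cost=26
11. q=(7,0) nearest=1 d=5 new=(7,0) → add node 11 parent=1 cost=10
12. q=(19,31) nearest=10 d=7 new=(19,29) → add node 12 parent=10 cost=31
13. q=(3,4) nearest=1 d=3 new=(3,4) → add node 13 parent=1 cost=8
14. q=(20,21) nearest=6 d=4 new=(20,21) → add node 14 parent=6 cost=31
15. q=(5,2) nearest=11 d=2 new=(5,2) → add node 15 parent=11 cost=12
16. q=(17,3) nearest=7 d=2 new=(17,3) → add node 16 parent=7 cost=17
17. q=(15,16) nearest=6 d=2 new=(15,16) → add node 17 parent=6 cost=29
18. q=(27,27) nearest=14 d=7 new=(25,26) → add node 18 parent=14 cost=36
19. q=(20,20) nearest=14 d=1 new=(20,20) → add node 19 parent=14 cost=32
20. q=(30,1) nearest=16 d=13 new=(22,1) → add node 20 parent=16 cost=22
21. q=(9,41) nearest=9 d=9 new=(9,37) → add node 21 parent=9 cost=37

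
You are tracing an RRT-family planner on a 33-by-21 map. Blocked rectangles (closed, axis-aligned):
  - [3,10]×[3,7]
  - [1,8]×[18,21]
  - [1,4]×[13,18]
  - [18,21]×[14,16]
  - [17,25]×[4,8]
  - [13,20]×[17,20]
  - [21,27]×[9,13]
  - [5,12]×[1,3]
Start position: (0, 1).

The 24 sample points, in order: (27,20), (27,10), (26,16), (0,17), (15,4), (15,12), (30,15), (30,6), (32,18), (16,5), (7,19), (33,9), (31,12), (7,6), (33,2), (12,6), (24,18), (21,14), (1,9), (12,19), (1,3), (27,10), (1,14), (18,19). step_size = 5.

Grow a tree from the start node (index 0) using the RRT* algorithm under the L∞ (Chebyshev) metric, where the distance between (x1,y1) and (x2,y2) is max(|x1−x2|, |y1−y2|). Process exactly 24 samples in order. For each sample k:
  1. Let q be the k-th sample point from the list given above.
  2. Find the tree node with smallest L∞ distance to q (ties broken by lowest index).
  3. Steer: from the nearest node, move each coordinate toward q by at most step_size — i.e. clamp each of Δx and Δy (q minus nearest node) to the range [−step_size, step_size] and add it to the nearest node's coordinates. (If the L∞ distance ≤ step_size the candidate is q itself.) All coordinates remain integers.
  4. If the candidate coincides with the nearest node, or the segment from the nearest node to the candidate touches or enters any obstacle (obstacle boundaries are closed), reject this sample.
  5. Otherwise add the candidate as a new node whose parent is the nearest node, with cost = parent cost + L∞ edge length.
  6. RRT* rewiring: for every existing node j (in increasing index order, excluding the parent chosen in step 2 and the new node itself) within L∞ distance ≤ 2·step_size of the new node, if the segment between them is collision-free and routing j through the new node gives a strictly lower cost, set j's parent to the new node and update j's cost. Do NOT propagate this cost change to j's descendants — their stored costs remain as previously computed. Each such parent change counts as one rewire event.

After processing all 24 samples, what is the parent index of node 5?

1. q=(27,20) nearest=0 d=27 new=(5,6) → blocked by [3,10]×[3,7], reject
2. q=(27,10) nearest=0 d=27 new=(5,6) → blocked by [3,10]×[3,7], reject
3. q=(26,16) nearest=0 d=26 new=(5,6) → blocked by [3,10]×[3,7], reject
4. q=(0,17) nearest=0 d=16 new=(0,6) → add node 1 parent=0 cost=5
5. q=(15,4) nearest=0 d=15 new=(5,4) → blocked by [3,10]×[3,7], reject
6. q=(15,12) nearest=0 d=15 new=(5,6) → blocked by [3,10]×[3,7], reject
7. q=(30,15) nearest=0 d=30 new=(5,6) → blocked by [3,10]×[3,7], reject
8. q=(30,6) nearest=0 d=30 new=(5,6) → blocked by [3,10]×[3,7], reject
9. q=(32,18) nearest=0 d=32 new=(5,6) → blocked by [3,10]×[3,7], reject
10. q=(16,5) nearest=0 d=16 new=(5,5) → blocked by [3,10]×[3,7], reject
11. q=(7,19) nearest=1 d=13 new=(5,11) → add node 2 parent=1 cost=10
12. q=(33,9) nearest=2 d=28 new=(10,9) → add node 3 parent=2 cost=15
13. q=(31,12) nearest=3 d=21 new=(15,12) → add node 4 parent=3 cost=20
14. q=(7,6) nearest=3 d=3 new=(7,6) → blocked by [3,10]×[3,7], reject
15. q=(33,2) nearest=4 d=18 new=(20,7) → blocked by [17,25]×[4,8], reject
16. q=(12,6) nearest=3 d=3 new=(12,6) → add node 5 parent=3 cost=18
17. q=(24,18) nearest=4 d=9 new=(20,17) → blocked by [18,21]×[14,16], reject
18. q=(21,14) nearest=4 d=6 new=(20,14) → blocked by [18,21]×[14,16], reject
19. q=(1,9) nearest=1 d=3 new=(1,9) → add node 6 parent=1 cost=8
20. q=(12,19) nearest=4 d=7 new=(12,17) → add node 7 parent=4 cost=25
21. q=(1,3) nearest=0 d=2 new=(1,3) → add node 8 parent=0 cost=2
22. q=(27,10) nearest=4 d=12 new=(20,10) → add node 9 parent=4 cost=25
23. q=(1,14) nearest=2 d=4 new=(1,14) → blocked by [1,4]×[13,18], reject
24. q=(18,19) nearest=7 d=6 new=(17,19) → blocked by [13,20]×[17,20], reject

Parent of node 5: 3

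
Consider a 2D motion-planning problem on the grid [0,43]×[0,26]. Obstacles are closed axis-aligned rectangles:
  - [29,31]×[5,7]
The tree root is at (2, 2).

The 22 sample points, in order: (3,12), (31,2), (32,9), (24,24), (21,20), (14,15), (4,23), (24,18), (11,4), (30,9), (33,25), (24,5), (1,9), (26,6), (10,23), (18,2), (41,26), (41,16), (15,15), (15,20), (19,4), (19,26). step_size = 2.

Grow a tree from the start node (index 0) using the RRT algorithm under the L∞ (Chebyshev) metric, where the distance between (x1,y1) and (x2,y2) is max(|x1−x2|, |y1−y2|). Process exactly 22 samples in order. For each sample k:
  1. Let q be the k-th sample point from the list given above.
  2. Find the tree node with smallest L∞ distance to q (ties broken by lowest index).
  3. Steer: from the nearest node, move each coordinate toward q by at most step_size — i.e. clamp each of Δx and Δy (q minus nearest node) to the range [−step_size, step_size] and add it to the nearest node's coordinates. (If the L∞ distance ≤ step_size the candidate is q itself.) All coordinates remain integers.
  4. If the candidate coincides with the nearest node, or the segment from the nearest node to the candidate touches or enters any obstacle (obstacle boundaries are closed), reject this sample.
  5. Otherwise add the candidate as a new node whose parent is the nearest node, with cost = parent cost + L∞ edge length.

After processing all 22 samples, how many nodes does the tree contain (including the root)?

1. q=(3,12) nearest=0 d=10 new=(3,4) → add node 1 parent=0 cost=2
2. q=(31,2) nearest=1 d=28 new=(5,2) → add node 2 parent=1 cost=4
3. q=(32,9) nearest=2 d=27 new=(7,4) → add node 3 parent=2 cost=6
4. q=(24,24) nearest=3 d=20 new=(9,6) → add node 4 parent=3 cost=8
5. q=(21,20) nearest=4 d=14 new=(11,8) → add node 5 parent=4 cost=10
6. q=(14,15) nearest=5 d=7 new=(13,10) → add node 6 parent=5 cost=12
7. q=(4,23) nearest=6 d=13 new=(11,12) → add node 7 parent=6 cost=14
8. q=(24,18) nearest=6 d=11 new=(15,12) → add node 8 parent=6 cost=14
9. q=(11,4) nearest=4 d=2 new=(11,4) → add node 9 parent=4 cost=10
10. q=(30,9) nearest=8 d=15 new=(17,10) → add node 10 parent=8 cost=16
11. q=(33,25) nearest=10 d=16 new=(19,12) → add node 11 parent=10 cost=18
12. q=(24,5) nearest=10 d=7 new=(19,8) → add node 12 parent=10 cost=18
13. q=(1,9) nearest=1 d=5 new=(1,6) → add node 13 parent=1 cost=4
14. q=(26,6) nearest=11 d=7 new=(21,10) → add node 14 parent=11 cost=20
15. q=(10,23) nearest=7 d=11 new=(10,14) → add node 15 parent=7 cost=16
16. q=(18,2) nearest=12 d=6 new=(18,6) → add node 16 parent=12 cost=20
17. q=(41,26) nearest=14 d=20 new=(23,12) → add node 17 parent=14 cost=22
18. q=(41,16) nearest=17 d=18 new=(25,14) → add node 18 parent=17 cost=24
19. q=(15,15) nearest=8 d=3 new=(15,14) → add node 19 parent=8 cost=16
20. q=(15,20) nearest=15 d=6 new=(12,16) → add node 20 parent=15 cost=18
21. q=(19,4) nearest=16 d=2 new=(19,4) → add node 21 parent=16 cost=22
22. q=(19,26) nearest=20 d=10 new=(14,18) → add node 22 parent=20 cost=20

Node count: 23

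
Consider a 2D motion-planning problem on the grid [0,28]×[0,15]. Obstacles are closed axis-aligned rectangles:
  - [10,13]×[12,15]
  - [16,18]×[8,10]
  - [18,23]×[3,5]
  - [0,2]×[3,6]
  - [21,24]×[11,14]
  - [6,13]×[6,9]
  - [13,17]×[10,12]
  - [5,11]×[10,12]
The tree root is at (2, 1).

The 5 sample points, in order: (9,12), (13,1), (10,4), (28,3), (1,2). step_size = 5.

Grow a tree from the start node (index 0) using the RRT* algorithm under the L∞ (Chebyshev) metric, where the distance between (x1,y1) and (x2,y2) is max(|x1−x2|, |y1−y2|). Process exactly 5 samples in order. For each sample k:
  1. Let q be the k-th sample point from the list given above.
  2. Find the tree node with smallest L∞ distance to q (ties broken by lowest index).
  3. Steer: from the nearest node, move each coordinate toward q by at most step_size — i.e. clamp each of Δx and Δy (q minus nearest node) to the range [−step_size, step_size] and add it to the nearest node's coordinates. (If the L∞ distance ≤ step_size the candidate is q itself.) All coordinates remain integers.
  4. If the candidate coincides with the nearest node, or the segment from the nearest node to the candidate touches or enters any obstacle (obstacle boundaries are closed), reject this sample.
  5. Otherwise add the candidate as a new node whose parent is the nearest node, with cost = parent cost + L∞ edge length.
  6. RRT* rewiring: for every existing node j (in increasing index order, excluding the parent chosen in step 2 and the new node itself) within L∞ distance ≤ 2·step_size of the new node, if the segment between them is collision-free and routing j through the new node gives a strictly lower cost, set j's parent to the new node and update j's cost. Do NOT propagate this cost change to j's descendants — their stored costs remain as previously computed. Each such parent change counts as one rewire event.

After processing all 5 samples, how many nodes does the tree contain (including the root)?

1. q=(9,12) nearest=0 d=11 new=(7,6) → blocked by [6,13]×[6,9], reject
2. q=(13,1) nearest=0 d=11 new=(7,1) → add node 1 parent=0 cost=5
3. q=(10,4) nearest=1 d=3 new=(10,4) → add node 2 parent=1 cost=8
4. q=(28,3) nearest=2 d=18 new=(15,3) → add node 3 parent=2 cost=13
5. q=(1,2) nearest=0 d=1 new=(1,2) → add node 4 parent=0 cost=1

Node count: 5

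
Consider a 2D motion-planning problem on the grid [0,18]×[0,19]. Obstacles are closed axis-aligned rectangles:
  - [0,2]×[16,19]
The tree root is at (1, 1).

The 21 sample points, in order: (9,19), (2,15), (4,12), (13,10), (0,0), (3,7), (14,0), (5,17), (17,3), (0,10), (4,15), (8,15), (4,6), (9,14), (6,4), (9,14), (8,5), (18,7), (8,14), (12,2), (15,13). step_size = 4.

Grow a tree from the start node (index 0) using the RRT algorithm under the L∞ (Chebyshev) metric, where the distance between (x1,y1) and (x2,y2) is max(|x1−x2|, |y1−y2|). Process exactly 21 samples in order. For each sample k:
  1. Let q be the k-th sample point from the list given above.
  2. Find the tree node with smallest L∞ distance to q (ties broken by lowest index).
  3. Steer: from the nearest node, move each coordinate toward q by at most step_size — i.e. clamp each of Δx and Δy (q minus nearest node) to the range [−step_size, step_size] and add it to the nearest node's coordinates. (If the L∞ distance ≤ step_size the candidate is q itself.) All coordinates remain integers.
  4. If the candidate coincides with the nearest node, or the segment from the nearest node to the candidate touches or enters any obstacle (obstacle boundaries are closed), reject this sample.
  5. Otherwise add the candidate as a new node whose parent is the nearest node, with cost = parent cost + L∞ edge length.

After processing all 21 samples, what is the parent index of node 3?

Parent of node 3: 2

1. q=(9,19) nearest=0 d=18 new=(5,5) → add node 1 parent=0 cost=4
2. q=(2,15) nearest=1 d=10 new=(2,9) → add node 2 parent=1 cost=8
3. q=(4,12) nearest=2 d=3 new=(4,12) → add node 3 parent=2 cost=11
4. q=(13,10) nearest=1 d=8 new=(9,9) → add node 4 parent=1 cost=8
5. q=(0,0) nearest=0 d=1 new=(0,0) → add node 5 parent=0 cost=1
6. q=(3,7) nearest=1 d=2 new=(3,7) → add node 6 parent=1 cost=6
7. q=(14,0) nearest=1 d=9 new=(9,1) → add node 7 parent=1 cost=8
8. q=(5,17) nearest=3 d=5 new=(5,16) → add node 8 parent=3 cost=15
9. q=(17,3) nearest=4 d=8 new=(13,5) → add node 9 parent=4 cost=12
10. q=(0,10) nearest=2 d=2 new=(0,10) → add node 10 parent=2 cost=10
11. q=(4,15) nearest=8 d=1 new=(4,15) → add node 11 parent=8 cost=16
12. q=(8,15) nearest=8 d=3 new=(8,15) → add node 12 parent=8 cost=18
13. q=(4,6) nearest=1 d=1 new=(4,6) → add node 13 parent=1 cost=5
14. q=(9,14) nearest=12 d=1 new=(9,14) → add node 14 parent=12 cost=19
15. q=(6,4) nearest=1 d=1 new=(6,4) → add node 15 parent=1 cost=5
16. q=(9,14) nearest=14 d=0 → coincident, reject
17. q=(8,5) nearest=15 d=2 new=(8,5) → add node 16 parent=15 cost=7
18. q=(18,7) nearest=9 d=5 new=(17,7) → add node 17 parent=9 cost=16
19. q=(8,14) nearest=12 d=1 new=(8,14) → add node 18 parent=12 cost=19
20. q=(12,2) nearest=7 d=3 new=(12,2) → add node 19 parent=7 cost=11
21. q=(15,13) nearest=4 d=6 new=(13,13) → add node 20 parent=4 cost=12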